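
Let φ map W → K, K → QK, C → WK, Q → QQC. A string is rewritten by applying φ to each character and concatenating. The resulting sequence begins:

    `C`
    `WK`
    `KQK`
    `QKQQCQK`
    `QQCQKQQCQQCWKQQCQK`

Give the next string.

φ(QQCQKQQCQQCWKQQCQK) expands symbol-by-symbol to QQC QQC WK QQC QK QQC QQC WK QQC QQC WK K QK QQC QQC WK QQC QK; joining the 18 pieces gives the next term.

QQCQQCWKQQCQKQQCQQCWKQQCQQCWKKQKQQCQQCWKQQCQK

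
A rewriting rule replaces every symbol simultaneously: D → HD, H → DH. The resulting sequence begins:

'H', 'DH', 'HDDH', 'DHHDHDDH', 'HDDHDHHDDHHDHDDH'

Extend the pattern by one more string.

DHHDHDDHHDDHDHHDHDDHDHHDDHHDHDDH

Applying the rule to each of the 16 symbols of HDDHDHHDDHHDHDDH gives the pieces DH HD HD DH HD DH DH HD HD DH DH HD DH HD HD DH, which concatenate to the answer.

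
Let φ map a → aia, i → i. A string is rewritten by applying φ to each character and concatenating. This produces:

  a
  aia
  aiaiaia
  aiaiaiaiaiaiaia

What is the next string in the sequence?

Rewriting the 15 symbols of aiaiaiaiaiaiaia one by one yields aia i aia i aia i aia i aia i aia i aia i aia; concatenated:

aiaiaiaiaiaiaiaiaiaiaiaiaiaiaia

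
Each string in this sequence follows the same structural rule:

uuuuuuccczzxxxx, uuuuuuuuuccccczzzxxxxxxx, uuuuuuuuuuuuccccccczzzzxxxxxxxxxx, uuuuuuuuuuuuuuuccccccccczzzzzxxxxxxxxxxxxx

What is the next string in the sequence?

Reading off run lengths: u runs 6, 9, 12, 15; c runs 3, 5, 7, 9; z runs 2, 3, 4, 5; x runs 4, 7, 10, 13 — each is linear in n (n = 1, 2, …).
At n = 5 the blocks have lengths 18, 11, 6, 16.

uuuuuuuuuuuuuuuuuuccccccccccczzzzzzxxxxxxxxxxxxxxxx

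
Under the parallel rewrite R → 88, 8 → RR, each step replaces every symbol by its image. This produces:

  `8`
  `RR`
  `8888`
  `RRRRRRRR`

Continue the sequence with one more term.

8888888888888888

Rewriting each symbol of RRRRRRRR: R→88, R→88, R→88, R→88, R→88, R→88, R→88, R→88, which concatenates to 88 88 88 88 88 88 88 88.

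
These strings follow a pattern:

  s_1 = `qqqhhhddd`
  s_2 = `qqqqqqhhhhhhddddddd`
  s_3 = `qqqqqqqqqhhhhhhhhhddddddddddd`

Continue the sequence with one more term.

Term n consists of 3n q's, followed by 3n h's, followed by 4n-1 d's (n = 1, 2, …).
For the next term, n = 4, so the run lengths are 12, 12, 15.

qqqqqqqqqqqqhhhhhhhhhhhhddddddddddddddd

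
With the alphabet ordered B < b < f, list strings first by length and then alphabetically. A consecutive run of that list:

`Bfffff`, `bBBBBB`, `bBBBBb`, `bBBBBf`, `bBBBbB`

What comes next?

bBBBbb

Treat bBBBbB as a base-3 numeral over the given alphabet and add one, carrying through any trailing f's.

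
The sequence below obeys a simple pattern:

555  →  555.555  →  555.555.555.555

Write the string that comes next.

Every step duplicates the string with '.' between the halves.
One more doubling of 555.555.555.555 gives the answer.

555.555.555.555.555.555.555.555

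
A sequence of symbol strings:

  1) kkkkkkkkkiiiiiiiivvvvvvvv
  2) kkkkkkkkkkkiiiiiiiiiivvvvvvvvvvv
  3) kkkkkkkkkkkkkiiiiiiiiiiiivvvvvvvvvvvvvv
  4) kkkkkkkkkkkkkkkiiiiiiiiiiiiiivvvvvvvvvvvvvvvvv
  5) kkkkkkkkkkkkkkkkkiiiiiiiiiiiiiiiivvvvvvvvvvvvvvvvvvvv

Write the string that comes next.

Term n consists of 2n+3 k's, followed by 2n+2 i's, followed by 3n-1 v's, where the shown terms are n = 3, 4, 5, 6, 7.
For the next term, n = 8, so the run lengths are 19, 18, 23.

kkkkkkkkkkkkkkkkkkkiiiiiiiiiiiiiiiiiivvvvvvvvvvvvvvvvvvvvvvv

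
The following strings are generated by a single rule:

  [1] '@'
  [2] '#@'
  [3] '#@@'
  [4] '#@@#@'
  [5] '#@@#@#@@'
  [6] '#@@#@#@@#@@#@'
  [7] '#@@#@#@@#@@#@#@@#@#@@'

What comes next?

From term 3 onward, concatenate the last term with the second-to-last: #@·@ = #@@, #@@·#@ = #@@#@, …
Continuing: #@@#@#@@#@@#@#@@#@#@@ · #@@#@#@@#@@#@ gives term 8.

#@@#@#@@#@@#@#@@#@#@@#@@#@#@@#@@#@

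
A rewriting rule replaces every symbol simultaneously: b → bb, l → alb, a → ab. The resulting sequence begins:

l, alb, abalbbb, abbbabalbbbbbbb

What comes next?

abbbbbbbabbbabalbbbbbbbbbbbbbbb

φ(abbbabalbbbbbbb) expands symbol-by-symbol to ab bb bb bb ab bb ab alb bb bb bb bb bb bb bb; joining the 15 pieces gives the next term.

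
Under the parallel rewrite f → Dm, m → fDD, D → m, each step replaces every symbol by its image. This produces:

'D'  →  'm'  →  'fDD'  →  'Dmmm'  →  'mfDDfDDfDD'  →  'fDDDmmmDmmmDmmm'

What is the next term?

DmmmmfDDfDDfDDmfDDfDDfDDmfDDfDDfDD

Replace each of the 15 characters of fDDDmmmDmmmDmmm in place — Dm m m m fDD fDD fDD m fDD fDD fDD m fDD fDD fDD — and concatenate.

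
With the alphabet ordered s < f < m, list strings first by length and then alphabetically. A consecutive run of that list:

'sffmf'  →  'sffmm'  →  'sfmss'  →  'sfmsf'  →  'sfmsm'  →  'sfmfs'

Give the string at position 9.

Stepping forward 3 times from sfmfs: sfmfs → sfmff → sfmfm, then the target.

sfmms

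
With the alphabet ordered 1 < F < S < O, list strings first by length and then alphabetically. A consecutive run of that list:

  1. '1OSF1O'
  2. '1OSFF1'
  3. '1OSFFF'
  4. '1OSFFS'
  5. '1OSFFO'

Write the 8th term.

Advancing 3 positions from 1OSFFO through 1OSFFO → 1OSFS1 → 1OSFSF reaches term 8.

1OSFSS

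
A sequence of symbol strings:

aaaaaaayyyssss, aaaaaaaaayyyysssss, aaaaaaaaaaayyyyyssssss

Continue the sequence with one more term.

aaaaaaaaaaaaayyyyyysssssss

Term n consists of 2n+1 a's, followed by n y's, followed by n+1 s's, where the shown terms are n = 3, 4, 5.
At n = 6 the blocks have lengths 13, 6, 7.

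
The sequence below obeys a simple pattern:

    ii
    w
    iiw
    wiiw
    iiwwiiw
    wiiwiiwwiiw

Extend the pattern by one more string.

iiwwiiwwiiwiiwwiiw

From term 3 onward, concatenate the second-to-last term with the last: ii·w = iiw, w·iiw = wiiw, …
So term 7 is iiwwiiw·wiiwiiwwiiw.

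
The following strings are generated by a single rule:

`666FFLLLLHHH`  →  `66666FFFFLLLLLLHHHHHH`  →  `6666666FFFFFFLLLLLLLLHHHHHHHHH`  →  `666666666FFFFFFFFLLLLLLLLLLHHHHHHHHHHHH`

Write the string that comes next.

66666666666FFFFFFFFFFLLLLLLLLLLLLHHHHHHHHHHHHHHH

Reading off run lengths: 6 runs 3, 5, 7, 9; F runs 2, 4, 6, 8; L runs 4, 6, 8, 10; H runs 3, 6, 9, 12 — each is linear in n (n = 1, 2, …).
Setting n = 5 gives 11, 10, 12, 15 characters in each block.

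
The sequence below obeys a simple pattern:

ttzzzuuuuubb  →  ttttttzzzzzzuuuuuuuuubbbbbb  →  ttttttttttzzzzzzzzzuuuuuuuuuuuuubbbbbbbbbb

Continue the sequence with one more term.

Reading off run lengths: t runs 2, 6, 10; z runs 3, 6, 9; u runs 5, 9, 13; b runs 2, 6, 10 — each is linear in n (n = 1, 2, …).
At n = 4 the blocks have lengths 14, 12, 17, 14.

ttttttttttttttzzzzzzzzzzzzuuuuuuuuuuuuuuuuubbbbbbbbbbbbbb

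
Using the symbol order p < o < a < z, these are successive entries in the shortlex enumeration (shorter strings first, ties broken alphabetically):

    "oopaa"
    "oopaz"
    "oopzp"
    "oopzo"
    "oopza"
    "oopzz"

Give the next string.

ooopp

Treat oopzz as a base-4 numeral over the given alphabet and add one, carrying through any trailing z's.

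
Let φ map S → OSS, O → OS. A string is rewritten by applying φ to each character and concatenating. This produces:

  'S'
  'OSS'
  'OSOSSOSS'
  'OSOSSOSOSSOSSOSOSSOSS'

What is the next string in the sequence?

OSOSSOSOSSOSSOSOSSOSOSSOSSOSOSSOSSOSOSSOSOSSOSSOSOSSOSS

Replace each of the 21 characters of OSOSSOSOSSOSSOSOSSOSS in place — OS OSS OS OSS OSS OS OSS OS OSS OSS OS OSS OSS OS OSS OS OSS OSS OS OSS OSS — and concatenate.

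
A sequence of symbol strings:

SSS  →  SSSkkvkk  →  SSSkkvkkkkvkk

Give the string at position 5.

SSSkkvkkkkvkkkkvkkkkvkk

Every step adds kkvkk to the end: s(k+1) = s(k)·kkvkk.
From SSSkkvkkkkvkk, 2 further steps: SSSkkvkkkkvkk → SSSkkvkkkkvkkkkvkk → (answer).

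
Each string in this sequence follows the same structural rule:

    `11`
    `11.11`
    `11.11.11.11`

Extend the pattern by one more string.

Each string is two copies of the previous one joined by '.'.
So the next term is two copies of 11.11.11.11 with '.' between the halves.

11.11.11.11.11.11.11.11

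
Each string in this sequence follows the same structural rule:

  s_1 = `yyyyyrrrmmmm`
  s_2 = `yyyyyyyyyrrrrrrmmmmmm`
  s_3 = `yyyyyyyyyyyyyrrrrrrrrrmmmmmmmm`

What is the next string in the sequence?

Term n consists of 4n+1 y's, followed by 3n r's, followed by 2n+2 m's (n = 1, 2, …).
At n = 4 the blocks have lengths 17, 12, 10.

yyyyyyyyyyyyyyyyyrrrrrrrrrrrrmmmmmmmmmm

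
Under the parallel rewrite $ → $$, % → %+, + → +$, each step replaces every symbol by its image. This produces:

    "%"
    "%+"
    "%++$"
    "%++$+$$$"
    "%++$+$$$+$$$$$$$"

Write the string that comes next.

%++$+$$$+$$$$$$$+$$$$$$$$$$$$$$$

φ(%++$+$$$+$$$$$$$) expands symbol-by-symbol to %+ +$ +$ $$ +$ $$ $$ $$ +$ $$ $$ $$ $$ $$ $$ $$; joining the 16 pieces gives the next term.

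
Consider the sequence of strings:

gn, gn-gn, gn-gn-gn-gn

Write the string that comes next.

Every step duplicates the string with '-' between the halves.
One more doubling of gn-gn-gn-gn gives the answer.

gn-gn-gn-gn-gn-gn-gn-gn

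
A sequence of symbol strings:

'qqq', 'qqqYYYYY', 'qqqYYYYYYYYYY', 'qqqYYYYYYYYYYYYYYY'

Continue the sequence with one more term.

Every step adds YYYYY to the end: s(k+1) = s(k)·YYYYY.
Applying this once more to qqqYYYYYYYYYYYYYYY:

qqqYYYYYYYYYYYYYYYYYYYY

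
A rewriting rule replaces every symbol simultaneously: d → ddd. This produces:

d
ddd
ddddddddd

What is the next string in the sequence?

ddddddddddddddddddddddddddd

Expanding ddddddddd: d→ddd, d→ddd, d→ddd, d→ddd, d→ddd, d→ddd, d→ddd, d→ddd, d→ddd. Concatenated: ddd ddd ddd ddd ddd ddd ddd ddd ddd.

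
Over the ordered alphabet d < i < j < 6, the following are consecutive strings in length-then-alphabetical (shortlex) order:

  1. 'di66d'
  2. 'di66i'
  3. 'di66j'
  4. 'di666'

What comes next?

Find the rightmost character of di666 below 6, bump it to the next letter, and reset everything to its right to d.

djddd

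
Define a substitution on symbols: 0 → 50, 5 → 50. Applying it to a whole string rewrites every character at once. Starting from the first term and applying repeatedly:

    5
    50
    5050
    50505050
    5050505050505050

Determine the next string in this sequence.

Rewriting the 16 symbols of 5050505050505050 one by one yields 50 50 50 50 50 50 50 50 50 50 50 50 50 50 50 50; concatenated:

50505050505050505050505050505050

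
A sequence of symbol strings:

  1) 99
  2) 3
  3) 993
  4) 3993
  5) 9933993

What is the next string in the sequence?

This is a Fibonacci-style word recurrence s(k) = s(k−2)·s(k−1): e.g. 99·3 = 993.
Continuing: 3993 · 9933993 gives term 6.

39939933993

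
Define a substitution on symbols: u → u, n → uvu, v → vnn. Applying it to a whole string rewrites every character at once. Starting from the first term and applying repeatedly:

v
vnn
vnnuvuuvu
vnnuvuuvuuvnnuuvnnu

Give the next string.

φ(vnnuvuuvuuvnnuuvnnu) expands symbol-by-symbol to vnn uvu uvu u vnn u u vnn u u vnn uvu uvu u u vnn uvu uvu u; joining the 19 pieces gives the next term.

vnnuvuuvuuvnnuuvnnuuvnnuvuuvuuuvnnuvuuvuu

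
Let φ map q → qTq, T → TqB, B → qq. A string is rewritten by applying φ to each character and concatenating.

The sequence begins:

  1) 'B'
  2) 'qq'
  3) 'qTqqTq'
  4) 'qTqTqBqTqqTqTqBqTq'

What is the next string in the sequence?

Rewriting the 18 symbols of qTqTqBqTqqTqTqBqTq one by one yields qTq TqB qTq TqB qTq qq qTq TqB qTq qTq TqB qTq TqB qTq qq qTq TqB qTq; concatenated:

qTqTqBqTqTqBqTqqqqTqTqBqTqqTqTqBqTqTqBqTqqqqTqTqBqTq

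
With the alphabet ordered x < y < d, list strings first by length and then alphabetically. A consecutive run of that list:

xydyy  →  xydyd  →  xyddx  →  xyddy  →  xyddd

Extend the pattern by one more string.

xdxxx

The successor of xyddd increments the rightmost position that isn't already d and resets every position after it to x.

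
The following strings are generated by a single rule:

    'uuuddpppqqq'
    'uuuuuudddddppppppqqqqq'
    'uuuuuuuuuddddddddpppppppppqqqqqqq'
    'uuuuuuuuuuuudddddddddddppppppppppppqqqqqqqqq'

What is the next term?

uuuuuuuuuuuuuuuddddddddddddddpppppppppppppppqqqqqqqqqqq

Each string has the form u^{3n} d^{3n-1} p^{3n} q^{2n+1} (n = 1, 2, …).
For the next term, n = 5, so the run lengths are 15, 14, 15, 11.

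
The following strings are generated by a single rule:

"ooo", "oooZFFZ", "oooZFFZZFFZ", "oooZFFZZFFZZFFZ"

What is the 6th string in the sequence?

oooZFFZZFFZZFFZZFFZZFFZ

The strings grow by a fixed suffix ZFFZ each time.
From oooZFFZZFFZZFFZ, 2 further steps: oooZFFZZFFZZFFZ → oooZFFZZFFZZFFZZFFZ → (answer).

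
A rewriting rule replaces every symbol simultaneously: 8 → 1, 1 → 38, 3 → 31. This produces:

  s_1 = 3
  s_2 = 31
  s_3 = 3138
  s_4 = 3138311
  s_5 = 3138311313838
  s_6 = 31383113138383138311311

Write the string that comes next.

313831131383831383113113138311313838313838

φ(31383113138383138311311) expands symbol-by-symbol to 31 38 31 1 31 38 38 31 38 31 1 31 1 31 38 31 1 31 38 38 31 38 38; joining the 23 pieces gives the next term.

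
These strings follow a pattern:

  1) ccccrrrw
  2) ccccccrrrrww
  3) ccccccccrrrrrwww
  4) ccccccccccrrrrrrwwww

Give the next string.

Reading off run lengths: c runs 4, 6, 8, 10; r runs 3, 4, 5, 6; w runs 1, 2, 3, 4 — each is linear in n, where the shown terms are n = 2, 3, 4, 5.
For the next term, n = 6, so the run lengths are 12, 7, 5.

ccccccccccccrrrrrrrwwwww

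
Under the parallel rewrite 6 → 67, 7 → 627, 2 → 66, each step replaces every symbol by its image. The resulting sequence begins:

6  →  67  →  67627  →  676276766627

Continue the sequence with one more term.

Apply φ to 676276766627 symbol by symbol: 6→67, 7→627, 6→67, 2→66, 7→627, 6→67, 7→627, 6→67, 6→67, 6→67, 2→66, 7→627; joined: 67 627 67 66 627 67 627 67 67 67 66 627.

6762767666276762767676766627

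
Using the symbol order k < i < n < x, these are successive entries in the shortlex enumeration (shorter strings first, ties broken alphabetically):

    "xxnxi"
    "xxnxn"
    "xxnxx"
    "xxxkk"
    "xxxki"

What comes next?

Treat xxxki as a base-4 numeral over the given alphabet and add one, carrying through any trailing x's.

xxxkn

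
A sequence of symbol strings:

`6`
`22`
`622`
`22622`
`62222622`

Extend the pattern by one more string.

2262262222622

This is a Fibonacci-style word recurrence s(k) = s(k−2)·s(k−1): e.g. 6·22 = 622.
The next term joins 22622 and 62222622.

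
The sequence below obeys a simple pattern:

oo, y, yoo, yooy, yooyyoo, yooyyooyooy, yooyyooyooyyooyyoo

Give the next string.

Each term (from the third on) is the previous term followed by the one before it: term 3 = y·oo = yoo.
The next term joins yooyyooyooyyooyyoo and yooyyooyooy.

yooyyooyooyyooyyooyooyyooyooy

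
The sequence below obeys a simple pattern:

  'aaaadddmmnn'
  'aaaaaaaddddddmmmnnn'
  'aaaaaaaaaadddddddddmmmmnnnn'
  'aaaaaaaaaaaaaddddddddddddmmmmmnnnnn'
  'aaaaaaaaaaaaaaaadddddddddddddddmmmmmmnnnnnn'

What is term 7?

Each string has the form a^{3n+1} d^{3n} m^{n+1} n^{n+1} (n = 1, 2, …).
At n = 7 the blocks have lengths 22, 21, 8, 8.

aaaaaaaaaaaaaaaaaaaaaadddddddddddddddddddddmmmmmmmmnnnnnnnn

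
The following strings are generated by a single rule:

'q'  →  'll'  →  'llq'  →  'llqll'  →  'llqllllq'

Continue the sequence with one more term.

Each term (from the third on) is the previous term followed by the one before it: term 3 = ll·q = llq.
So term 6 is llqllllq·llqll.

llqllllqllqll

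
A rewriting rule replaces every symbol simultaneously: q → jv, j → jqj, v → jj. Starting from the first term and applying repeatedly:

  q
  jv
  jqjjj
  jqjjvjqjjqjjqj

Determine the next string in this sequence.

jqjjvjqjjqjjjjqjjvjqjjqjjvjqjjqjjvjqj

Applying the rule to each of the 14 symbols of jqjjvjqjjqjjqj gives the pieces jqj jv jqj jqj jj jqj jv jqj jqj jv jqj jqj jv jqj, which concatenate to the answer.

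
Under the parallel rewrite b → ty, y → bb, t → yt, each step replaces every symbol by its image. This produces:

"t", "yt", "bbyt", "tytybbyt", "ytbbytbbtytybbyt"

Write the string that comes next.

Rewriting the 16 symbols of ytbbytbbtytybbyt one by one yields bb yt ty ty bb yt ty ty yt bb yt bb ty ty bb yt; concatenated:

bbyttytybbyttytyytbbytbbtytybbyt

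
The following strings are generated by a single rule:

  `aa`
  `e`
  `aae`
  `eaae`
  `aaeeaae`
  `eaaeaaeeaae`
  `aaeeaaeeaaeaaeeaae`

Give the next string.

Each term (from the third on) is the two preceding terms concatenated in order: term 3 = aa·e = aae.
The next term joins eaaeaaeeaae and aaeeaaeeaaeaaeeaae.

eaaeaaeeaaeaaeeaaeeaaeaaeeaae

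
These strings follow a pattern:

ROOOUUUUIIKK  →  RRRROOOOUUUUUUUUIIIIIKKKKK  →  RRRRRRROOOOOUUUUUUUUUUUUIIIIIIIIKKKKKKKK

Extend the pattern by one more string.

RRRRRRRRRROOOOOOUUUUUUUUUUUUUUUUIIIIIIIIIIIKKKKKKKKKKK

Reading off run lengths: R runs 1, 4, 7; O runs 3, 4, 5; U runs 4, 8, 12; I runs 2, 5, 8; K runs 2, 5, 8 — each is linear in n (n = 1, 2, …).
For the next term, n = 4, so the run lengths are 10, 6, 16, 11, 11.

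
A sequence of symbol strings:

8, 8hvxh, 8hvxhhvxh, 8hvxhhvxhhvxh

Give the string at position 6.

8hvxhhvxhhvxhhvxhhvxh

The strings grow by a fixed suffix hvxh each time.
From 8hvxhhvxhhvxh, 2 further steps: 8hvxhhvxhhvxh → 8hvxhhvxhhvxhhvxh → (answer).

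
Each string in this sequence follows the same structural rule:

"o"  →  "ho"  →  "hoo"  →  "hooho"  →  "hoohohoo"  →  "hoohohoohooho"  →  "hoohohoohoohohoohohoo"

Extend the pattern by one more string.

hoohohoohoohohoohohoohoohohoohooho

This is a Fibonacci-style word recurrence s(k) = s(k−1)·s(k−2): e.g. ho·o = hoo.
So term 8 is hoohohoohoohohoohohoo·hoohohoohooho.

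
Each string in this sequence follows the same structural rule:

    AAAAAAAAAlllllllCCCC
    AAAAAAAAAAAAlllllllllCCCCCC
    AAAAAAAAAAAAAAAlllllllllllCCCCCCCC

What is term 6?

AAAAAAAAAAAAAAAAAAAAAAAAlllllllllllllllllCCCCCCCCCCCCCC

Reading off run lengths: A runs 9, 12, 15; l runs 7, 9, 11; C runs 4, 6, 8 — each is linear in n, where the shown terms are n = 3, 4, 5.
Setting n = 8 gives 24, 17, 14 characters in each block.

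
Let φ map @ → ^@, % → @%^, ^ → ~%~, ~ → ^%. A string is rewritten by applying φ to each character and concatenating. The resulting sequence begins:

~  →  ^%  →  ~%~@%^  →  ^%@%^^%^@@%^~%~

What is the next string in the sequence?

Rewriting the 15 symbols of ^%@%^^%^@@%^~%~ one by one yields ~%~ @%^ ^@ @%^ ~%~ ~%~ @%^ ~%~ ^@ ^@ @%^ ~%~ ^% @%^ ^%; concatenated:

~%~@%^^@@%^~%~~%~@%^~%~^@^@@%^~%~^%@%^^%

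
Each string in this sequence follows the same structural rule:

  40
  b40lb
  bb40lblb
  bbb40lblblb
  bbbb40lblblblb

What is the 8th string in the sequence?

bbbbbbb40lblblblblblblb

s(k+1) = b·s(k)·lb, so each term gains b as a prefix and lb as a suffix.
From bbbb40lblblblb, 3 further steps: bbbb40lblblblb → bbbbb40lblblblblb → bbbbbb40lblblblblblb → (answer).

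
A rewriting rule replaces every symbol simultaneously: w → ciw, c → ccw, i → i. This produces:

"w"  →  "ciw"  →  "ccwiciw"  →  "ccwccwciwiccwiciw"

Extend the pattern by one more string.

Applying the rule to each of the 17 symbols of ccwccwciwiccwiciw gives the pieces ccw ccw ciw ccw ccw ciw ccw i ciw i ccw ccw ciw i ccw i ciw, which concatenate to the answer.

ccwccwciwccwccwciwccwiciwiccwccwciwiccwiciw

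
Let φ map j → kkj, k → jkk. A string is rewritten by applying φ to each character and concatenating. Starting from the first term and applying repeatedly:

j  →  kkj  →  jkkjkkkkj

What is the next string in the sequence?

Expanding jkkjkkkkj: j→kkj, k→jkk, k→jkk, j→kkj, k→jkk, k→jkk, k→jkk, k→jkk, j→kkj. Concatenated: kkj jkk jkk kkj jkk jkk jkk jkk kkj.

kkjjkkjkkkkjjkkjkkjkkjkkkkj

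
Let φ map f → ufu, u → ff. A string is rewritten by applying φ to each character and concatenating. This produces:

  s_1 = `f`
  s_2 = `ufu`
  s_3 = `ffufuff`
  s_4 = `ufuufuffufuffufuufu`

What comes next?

Rewriting the 19 symbols of ufuufuffufuffufuufu one by one yields ff ufu ff ff ufu ff ufu ufu ff ufu ff ufu ufu ff ufu ff ff ufu ff; concatenated:

ffufuffffufuffufuufuffufuffufuufuffufuffffufuff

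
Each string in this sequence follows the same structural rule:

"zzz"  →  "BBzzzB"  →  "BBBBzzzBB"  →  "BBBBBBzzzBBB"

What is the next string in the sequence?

Every step adds BB to the front and B to the end of the previous string.
One more step from BBBBBBzzzBBB gives the answer.

BBBBBBBBzzzBBBB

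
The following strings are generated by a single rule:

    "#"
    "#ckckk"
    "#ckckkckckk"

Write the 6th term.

Every step adds ckckk to the end: s(k+1) = s(k)·ckckk.
From #ckckkckckk, 3 further steps: #ckckkckckk → #ckckkckckkckckk → #ckckkckckkckckkckckk → (answer).

#ckckkckckkckckkckckkckckk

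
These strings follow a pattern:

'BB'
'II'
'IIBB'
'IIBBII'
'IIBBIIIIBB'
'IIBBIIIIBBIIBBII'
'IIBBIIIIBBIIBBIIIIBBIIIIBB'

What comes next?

This is a Fibonacci-style word recurrence s(k) = s(k−1)·s(k−2): e.g. II·BB = IIBB.
The next term joins IIBBIIIIBBIIBBIIIIBBIIIIBB and IIBBIIIIBBIIBBII.

IIBBIIIIBBIIBBIIIIBBIIIIBBIIBBIIIIBBIIBBII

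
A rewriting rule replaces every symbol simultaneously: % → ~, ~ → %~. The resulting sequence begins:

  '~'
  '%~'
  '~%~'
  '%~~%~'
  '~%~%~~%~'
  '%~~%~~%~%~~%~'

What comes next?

Rewriting the 13 symbols of %~~%~~%~%~~%~ one by one yields ~ %~ %~ ~ %~ %~ ~ %~ ~ %~ %~ ~ %~; concatenated:

~%~%~~%~%~~%~~%~%~~%~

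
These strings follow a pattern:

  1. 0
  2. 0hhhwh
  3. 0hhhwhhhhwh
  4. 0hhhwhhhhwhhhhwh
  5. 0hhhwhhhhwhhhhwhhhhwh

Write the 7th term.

The strings grow by a fixed suffix hhhwh each time.
From 0hhhwhhhhwhhhhwhhhhwh, 2 further steps: 0hhhwhhhhwhhhhwhhhhwh → 0hhhwhhhhwhhhhwhhhhwhhhhwh → (answer).

0hhhwhhhhwhhhhwhhhhwhhhhwhhhhwh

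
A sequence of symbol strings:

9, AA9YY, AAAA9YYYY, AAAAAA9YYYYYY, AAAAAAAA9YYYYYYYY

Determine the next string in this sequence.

s(k+1) = AA·s(k)·YY, so each term gains AA as a prefix and YY as a suffix.
One more step from AAAAAAAA9YYYYYYYY gives the answer.

AAAAAAAAAA9YYYYYYYYYY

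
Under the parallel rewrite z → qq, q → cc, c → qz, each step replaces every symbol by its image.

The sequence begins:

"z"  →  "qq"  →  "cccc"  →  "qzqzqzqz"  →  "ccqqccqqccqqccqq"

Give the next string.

Rewriting the 16 symbols of ccqqccqqccqqccqq one by one yields qz qz cc cc qz qz cc cc qz qz cc cc qz qz cc cc; concatenated:

qzqzccccqzqzccccqzqzccccqzqzcccc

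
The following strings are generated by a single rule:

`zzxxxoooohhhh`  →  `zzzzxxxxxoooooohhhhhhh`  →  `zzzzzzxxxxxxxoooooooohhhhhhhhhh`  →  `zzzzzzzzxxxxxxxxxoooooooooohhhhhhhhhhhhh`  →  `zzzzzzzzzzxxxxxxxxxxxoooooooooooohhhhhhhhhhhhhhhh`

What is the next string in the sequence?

Term n consists of 2n z's, followed by 2n+1 x's, followed by 2n+2 o's, followed by 3n+1 h's (n = 1, 2, …).
For the next term, n = 6, so the run lengths are 12, 13, 14, 19.

zzzzzzzzzzzzxxxxxxxxxxxxxoooooooooooooohhhhhhhhhhhhhhhhhhh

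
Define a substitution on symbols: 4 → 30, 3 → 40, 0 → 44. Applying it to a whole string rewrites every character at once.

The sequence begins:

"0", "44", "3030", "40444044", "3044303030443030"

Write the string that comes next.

Applying the rule to each of the 16 symbols of 3044303030443030 gives the pieces 40 44 30 30 40 44 40 44 40 44 30 30 40 44 40 44, which concatenate to the answer.

40443030404440444044303040444044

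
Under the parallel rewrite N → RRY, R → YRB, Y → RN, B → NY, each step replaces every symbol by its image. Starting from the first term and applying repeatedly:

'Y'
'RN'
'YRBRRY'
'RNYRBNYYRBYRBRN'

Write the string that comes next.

Replace each of the 15 characters of RNYRBNYYRBYRBRN in place — YRB RRY RN YRB NY RRY RN RN YRB NY RN YRB NY YRB RRY — and concatenate.

YRBRRYRNYRBNYRRYRNRNYRBNYRNYRBNYYRBRRY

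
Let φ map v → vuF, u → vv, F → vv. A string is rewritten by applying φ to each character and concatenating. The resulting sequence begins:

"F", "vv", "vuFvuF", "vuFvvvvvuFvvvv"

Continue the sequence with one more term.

Applying the rule to each of the 14 symbols of vuFvvvvvuFvvvv gives the pieces vuF vv vv vuF vuF vuF vuF vuF vv vv vuF vuF vuF vuF, which concatenate to the answer.

vuFvvvvvuFvuFvuFvuFvuFvvvvvuFvuFvuFvuF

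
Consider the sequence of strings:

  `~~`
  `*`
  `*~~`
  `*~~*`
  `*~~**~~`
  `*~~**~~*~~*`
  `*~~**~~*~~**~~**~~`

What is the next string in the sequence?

*~~**~~*~~**~~**~~*~~**~~*~~*

Each term (from the third on) is the previous term followed by the one before it: term 3 = *·~~ = *~~.
Continuing: *~~**~~*~~**~~**~~ · *~~**~~*~~* gives term 8.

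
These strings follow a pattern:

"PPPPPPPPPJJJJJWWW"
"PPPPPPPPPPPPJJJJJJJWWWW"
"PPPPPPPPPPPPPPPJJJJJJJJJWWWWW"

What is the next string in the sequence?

PPPPPPPPPPPPPPPPPPJJJJJJJJJJJWWWWWW

Term n consists of 3n P's, followed by 2n-1 J's, followed by n W's, where the shown terms are n = 3, 4, 5.
For the next term, n = 6, so the run lengths are 18, 11, 6.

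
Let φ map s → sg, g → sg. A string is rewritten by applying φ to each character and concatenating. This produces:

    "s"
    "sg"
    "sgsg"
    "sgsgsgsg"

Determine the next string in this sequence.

Expanding sgsgsgsg: s→sg, g→sg, s→sg, g→sg, s→sg, g→sg, s→sg, g→sg. Concatenated: sg sg sg sg sg sg sg sg.

sgsgsgsgsgsgsgsg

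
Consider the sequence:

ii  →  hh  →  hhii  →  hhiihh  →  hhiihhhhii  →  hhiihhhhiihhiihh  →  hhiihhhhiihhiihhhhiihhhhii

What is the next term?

hhiihhhhiihhiihhhhiihhhhiihhiihhhhiihhiihh

From term 3 onward, concatenate the last term with the second-to-last: hh·ii = hhii, hhii·hh = hhiihh, …
So term 8 is hhiihhhhiihhiihhhhiihhhhii·hhiihhhhiihhiihh.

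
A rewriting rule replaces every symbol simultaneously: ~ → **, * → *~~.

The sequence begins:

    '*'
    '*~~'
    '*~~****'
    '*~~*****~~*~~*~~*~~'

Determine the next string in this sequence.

Replace each of the 19 characters of *~~*****~~*~~*~~*~~ in place — *~~ ** ** *~~ *~~ *~~ *~~ *~~ ** ** *~~ ** ** *~~ ** ** *~~ ** ** — and concatenate.

*~~*****~~*~~*~~*~~*~~*****~~*****~~*****~~****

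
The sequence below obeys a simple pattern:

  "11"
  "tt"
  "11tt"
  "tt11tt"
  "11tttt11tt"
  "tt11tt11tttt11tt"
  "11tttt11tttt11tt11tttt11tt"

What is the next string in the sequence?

From term 3 onward, concatenate the second-to-last term with the last: 11·tt = 11tt, tt·11tt = tt11tt, …
So term 8 is tt11tt11tttt11tt·11tttt11tttt11tt11tttt11tt.

tt11tt11tttt11tt11tttt11tttt11tt11tttt11tt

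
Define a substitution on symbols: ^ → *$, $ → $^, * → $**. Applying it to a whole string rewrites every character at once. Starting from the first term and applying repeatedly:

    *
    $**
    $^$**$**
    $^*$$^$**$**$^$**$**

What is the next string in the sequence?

Applying the rule to each of the 20 symbols of $^*$$^$**$**$^$**$** gives the pieces $^ *$ $** $^ $^ *$ $^ $** $** $^ $** $** $^ *$ $^ $** $** $^ $** $**, which concatenate to the answer.

$^*$$**$^$^*$$^$**$**$^$**$**$^*$$^$**$**$^$**$**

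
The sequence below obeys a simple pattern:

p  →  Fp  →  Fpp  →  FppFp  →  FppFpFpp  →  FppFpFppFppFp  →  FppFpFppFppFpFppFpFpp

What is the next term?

Each term (from the third on) is the previous term followed by the one before it: term 3 = Fp·p = Fpp.
Continuing: FppFpFppFppFpFppFpFpp · FppFpFppFppFp gives term 8.

FppFpFppFppFpFppFpFppFppFpFppFppFp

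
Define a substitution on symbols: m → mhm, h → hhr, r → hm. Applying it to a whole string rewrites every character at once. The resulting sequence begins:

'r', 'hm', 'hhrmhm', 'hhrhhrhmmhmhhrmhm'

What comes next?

Rewriting the 17 symbols of hhrhhrhmmhmhhrmhm one by one yields hhr hhr hm hhr hhr hm hhr mhm mhm hhr mhm hhr hhr hm mhm hhr mhm; concatenated:

hhrhhrhmhhrhhrhmhhrmhmmhmhhrmhmhhrhhrhmmhmhhrmhm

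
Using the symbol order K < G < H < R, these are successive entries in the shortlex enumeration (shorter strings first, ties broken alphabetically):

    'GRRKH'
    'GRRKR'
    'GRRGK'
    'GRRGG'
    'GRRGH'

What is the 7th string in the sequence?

Stepping forward 2 times from GRRGH: GRRGH → GRRGR, then the target.

GRRHK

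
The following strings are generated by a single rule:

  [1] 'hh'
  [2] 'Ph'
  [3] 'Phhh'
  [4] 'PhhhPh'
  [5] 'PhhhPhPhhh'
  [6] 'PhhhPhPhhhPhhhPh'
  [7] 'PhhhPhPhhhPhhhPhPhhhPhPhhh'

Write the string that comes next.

PhhhPhPhhhPhhhPhPhhhPhPhhhPhhhPhPhhhPhhhPh

Each term (from the third on) is the previous term followed by the one before it: term 3 = Ph·hh = Phhh.
Continuing: PhhhPhPhhhPhhhPhPhhhPhPhhh · PhhhPhPhhhPhhhPh gives term 8.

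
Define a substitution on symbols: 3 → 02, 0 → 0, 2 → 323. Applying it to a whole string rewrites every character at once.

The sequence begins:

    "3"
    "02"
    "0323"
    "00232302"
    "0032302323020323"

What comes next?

00023230203230232302032300232302

φ(0032302323020323) expands symbol-by-symbol to 0 0 02 323 02 0 323 02 323 02 0 323 0 02 323 02; joining the 16 pieces gives the next term.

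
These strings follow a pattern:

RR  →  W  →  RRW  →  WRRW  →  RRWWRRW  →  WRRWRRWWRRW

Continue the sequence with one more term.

Each term (from the third on) is the two preceding terms concatenated in order: term 3 = RR·W = RRW.
The next term joins RRWWRRW and WRRWRRWWRRW.

RRWWRRWWRRWRRWWRRW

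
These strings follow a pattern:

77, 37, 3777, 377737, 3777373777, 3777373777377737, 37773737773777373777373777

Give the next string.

377737377737773737773737773777373777377737

Each term (from the third on) is the previous term followed by the one before it: term 3 = 37·77 = 3777.
Continuing: 37773737773777373777373777 · 3777373777377737 gives term 8.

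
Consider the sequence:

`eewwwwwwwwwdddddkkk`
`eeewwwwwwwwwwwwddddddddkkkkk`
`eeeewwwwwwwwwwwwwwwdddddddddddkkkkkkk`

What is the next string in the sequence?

The n-th term is n e's then 3n+3 w's then 3n-1 d's then 2n-1 k's, where the shown terms are n = 2, 3, 4.
For the next term, n = 5, so the run lengths are 5, 18, 14, 9.

eeeeewwwwwwwwwwwwwwwwwwddddddddddddddkkkkkkkkk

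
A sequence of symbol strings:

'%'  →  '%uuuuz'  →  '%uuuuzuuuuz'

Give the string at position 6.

Each term is the previous one with uuuuz appended.
From %uuuuzuuuuz, 3 further steps: %uuuuzuuuuz → %uuuuzuuuuzuuuuz → %uuuuzuuuuzuuuuzuuuuz → (answer).

%uuuuzuuuuzuuuuzuuuuzuuuuz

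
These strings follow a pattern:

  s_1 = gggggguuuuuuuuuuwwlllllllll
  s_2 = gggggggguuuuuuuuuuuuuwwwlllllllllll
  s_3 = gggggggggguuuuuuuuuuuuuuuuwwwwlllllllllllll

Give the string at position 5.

Each string has the form g^{2n} u^{3n+1} w^{n-1} l^{2n+3}, where the shown terms are n = 3, 4, 5.
For term 5, n = 7, so the run lengths are 14, 22, 6, 17.

gggggggggggggguuuuuuuuuuuuuuuuuuuuuuwwwwwwlllllllllllllllll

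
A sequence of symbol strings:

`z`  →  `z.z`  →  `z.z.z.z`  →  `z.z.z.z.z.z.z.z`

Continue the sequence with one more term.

Each string is two copies of the previous one joined by '.'.
One more doubling of z.z.z.z.z.z.z.z gives the answer.

z.z.z.z.z.z.z.z.z.z.z.z.z.z.z.z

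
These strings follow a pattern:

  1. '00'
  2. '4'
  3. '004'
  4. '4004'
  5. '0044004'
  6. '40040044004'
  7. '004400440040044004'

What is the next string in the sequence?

40040044004004400440040044004

This is a Fibonacci-style word recurrence s(k) = s(k−2)·s(k−1): e.g. 00·4 = 004.
So term 8 is 40040044004·004400440040044004.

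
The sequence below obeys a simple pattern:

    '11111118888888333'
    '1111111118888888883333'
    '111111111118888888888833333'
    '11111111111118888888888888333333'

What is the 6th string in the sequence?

The n-th term is 2n+1 1's then 2n+1 8's then n 3's, where the shown terms are n = 3, 4, 5, 6.
For term 6, n = 8, so the run lengths are 17, 17, 8.

111111111111111118888888888888888833333333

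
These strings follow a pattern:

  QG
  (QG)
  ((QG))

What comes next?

(((QG)))

Every step adds ( to the front and ) to the end of the previous string.
So the next term is (·((QG))·).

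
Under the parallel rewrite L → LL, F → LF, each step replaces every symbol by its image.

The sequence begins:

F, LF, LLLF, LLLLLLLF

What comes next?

Rewriting each symbol of LLLLLLLF: L→LL, L→LL, L→LL, L→LL, L→LL, L→LL, L→LL, F→LF, which concatenates to LL LL LL LL LL LL LL LF.

LLLLLLLLLLLLLLLF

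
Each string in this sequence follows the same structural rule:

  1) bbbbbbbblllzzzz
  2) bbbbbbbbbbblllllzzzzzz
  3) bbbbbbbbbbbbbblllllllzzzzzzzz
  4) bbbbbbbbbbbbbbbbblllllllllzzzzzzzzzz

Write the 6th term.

bbbbbbbbbbbbbbbbbbbbbbblllllllllllllzzzzzzzzzzzzzz

Term n consists of 3n+2 b's, followed by 2n-1 l's, followed by 2n z's, where the shown terms are n = 2, 3, 4, 5.
For term 6, n = 7, so the run lengths are 23, 13, 14.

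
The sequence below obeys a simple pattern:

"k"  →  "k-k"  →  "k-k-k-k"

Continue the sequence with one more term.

Every step duplicates the string with '-' between the halves.
One more doubling of k-k-k-k gives the answer.

k-k-k-k-k-k-k-k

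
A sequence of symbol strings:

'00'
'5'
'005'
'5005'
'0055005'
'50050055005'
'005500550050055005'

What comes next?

From term 3 onward, concatenate the second-to-last term with the last: 00·5 = 005, 5·005 = 5005, …
The next term joins 50050055005 and 005500550050055005.

50050055005005500550050055005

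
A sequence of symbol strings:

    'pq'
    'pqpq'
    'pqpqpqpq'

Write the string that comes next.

s(k+1) = s(k)·s(k) — each term doubles the last.
Doubling pqpqpqpq:

pqpqpqpqpqpqpqpq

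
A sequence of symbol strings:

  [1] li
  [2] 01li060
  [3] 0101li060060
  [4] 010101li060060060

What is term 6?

0101010101li060060060060060

s(k+1) = 01·s(k)·060, so each term gains 01 as a prefix and 060 as a suffix.
From 010101li060060060, 2 further steps: 010101li060060060 → 01010101li060060060060 → (answer).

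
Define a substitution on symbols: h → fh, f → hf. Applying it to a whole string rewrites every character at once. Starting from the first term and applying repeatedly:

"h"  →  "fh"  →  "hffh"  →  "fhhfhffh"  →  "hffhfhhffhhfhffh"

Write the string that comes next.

fhhfhffhhffhfhhfhffhfhhffhhfhffh

Applying the rule to each of the 16 symbols of hffhfhhffhhfhffh gives the pieces fh hf hf fh hf fh fh hf hf fh fh hf fh hf hf fh, which concatenate to the answer.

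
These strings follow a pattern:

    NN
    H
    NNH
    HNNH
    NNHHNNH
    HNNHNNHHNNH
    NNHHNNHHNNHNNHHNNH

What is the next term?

HNNHNNHHNNHNNHHNNHHNNHNNHHNNH

Each term (from the third on) is the two preceding terms concatenated in order: term 3 = NN·H = NNH.
So term 8 is HNNHNNHHNNH·NNHHNNHHNNHNNHHNNH.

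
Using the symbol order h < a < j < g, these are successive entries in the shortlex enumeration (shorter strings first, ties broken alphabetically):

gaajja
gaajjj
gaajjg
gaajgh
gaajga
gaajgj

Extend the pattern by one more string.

Treat gaajgj as a base-4 numeral over the given alphabet and add one, carrying through any trailing g's.

gaajgg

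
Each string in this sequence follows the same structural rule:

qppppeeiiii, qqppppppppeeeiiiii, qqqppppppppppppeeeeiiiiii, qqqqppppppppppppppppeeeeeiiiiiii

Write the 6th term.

Each string has the form q^{n} p^{4n} e^{n+1} i^{n+3} (n = 1, 2, …).
At n = 6 the blocks have lengths 6, 24, 7, 9.

qqqqqqppppppppppppppppppppppppeeeeeeeiiiiiiiii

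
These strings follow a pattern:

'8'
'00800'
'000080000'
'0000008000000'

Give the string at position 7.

Every step adds 00 to the front and 00 to the end of the previous string.
From 0000008000000, 3 further steps: 0000008000000 → 00000000800000000 → 000000000080000000000 → (answer).

0000000000008000000000000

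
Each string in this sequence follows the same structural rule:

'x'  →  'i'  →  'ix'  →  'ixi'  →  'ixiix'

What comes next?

ixiixixi

From term 3 onward, concatenate the last term with the second-to-last: i·x = ix, ix·i = ixi, …
So term 6 is ixiix·ixi.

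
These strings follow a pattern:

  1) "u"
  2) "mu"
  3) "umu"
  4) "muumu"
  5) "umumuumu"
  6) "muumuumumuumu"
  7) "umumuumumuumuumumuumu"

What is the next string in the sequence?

This is a Fibonacci-style word recurrence s(k) = s(k−2)·s(k−1): e.g. u·mu = umu.
So term 8 is muumuumumuumu·umumuumumuumuumumuumu.

muumuumumuumuumumuumumuumuumumuumu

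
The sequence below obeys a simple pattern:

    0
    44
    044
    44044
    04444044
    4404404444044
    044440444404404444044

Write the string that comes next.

From term 3 onward, concatenate the second-to-last term with the last: 0·44 = 044, 44·044 = 44044, …
So term 8 is 4404404444044·044440444404404444044.

4404404444044044440444404404444044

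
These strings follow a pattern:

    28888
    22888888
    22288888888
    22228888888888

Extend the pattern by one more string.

Reading off run lengths: 2 runs 1, 2, 3, 4; 8 runs 4, 6, 8, 10 — each is linear in n, where the shown terms are n = 2, 3, 4, 5.
At n = 6 the blocks have lengths 5, 12.

22222888888888888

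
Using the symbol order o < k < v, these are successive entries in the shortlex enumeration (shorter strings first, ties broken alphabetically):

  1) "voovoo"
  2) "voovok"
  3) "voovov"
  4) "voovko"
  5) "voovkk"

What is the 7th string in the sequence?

Continuing the enumeration 2 steps past voovkk: voovkk → voovkv → (answer).

voovvo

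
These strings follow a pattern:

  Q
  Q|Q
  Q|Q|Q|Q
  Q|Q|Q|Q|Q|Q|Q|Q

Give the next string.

s(k+1) = s(k)·|·s(k) — each term doubles the last with '|' between the halves.
Doubling Q|Q|Q|Q|Q|Q|Q|Q with '|' between the halves:

Q|Q|Q|Q|Q|Q|Q|Q|Q|Q|Q|Q|Q|Q|Q|Q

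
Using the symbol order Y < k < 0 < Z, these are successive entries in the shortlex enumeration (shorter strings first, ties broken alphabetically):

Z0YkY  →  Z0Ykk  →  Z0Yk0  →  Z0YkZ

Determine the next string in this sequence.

Z0Y0Y

Find the rightmost character of Z0YkZ below Z, bump it to the next letter, and reset everything to its right to Y.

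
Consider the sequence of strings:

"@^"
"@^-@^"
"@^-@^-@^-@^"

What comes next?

s(k+1) = s(k)·-·s(k) — each term doubles the last with '-' between the halves.
Doubling @^-@^-@^-@^ with '-' between the halves:

@^-@^-@^-@^-@^-@^-@^-@^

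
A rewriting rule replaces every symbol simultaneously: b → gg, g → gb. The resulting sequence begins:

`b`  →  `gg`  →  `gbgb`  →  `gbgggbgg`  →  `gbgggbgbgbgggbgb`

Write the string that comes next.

φ(gbgggbgbgbgggbgb) expands symbol-by-symbol to gb gg gb gb gb gg gb gg gb gg gb gb gb gg gb gg; joining the 16 pieces gives the next term.

gbgggbgbgbgggbgggbgggbgbgbgggbgg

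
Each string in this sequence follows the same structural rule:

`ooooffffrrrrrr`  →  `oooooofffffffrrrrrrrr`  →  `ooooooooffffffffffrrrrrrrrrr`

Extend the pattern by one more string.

oooooooooofffffffffffffrrrrrrrrrrrr

Term n consists of 2n o's, followed by 3n-2 f's, followed by 2n+2 r's, where the shown terms are n = 2, 3, 4.
At n = 5 the blocks have lengths 10, 13, 12.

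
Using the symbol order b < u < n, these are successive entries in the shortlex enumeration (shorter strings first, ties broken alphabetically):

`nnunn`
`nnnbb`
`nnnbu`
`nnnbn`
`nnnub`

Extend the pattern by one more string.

nnnuu

Treat nnnub as a base-3 numeral over the given alphabet and add one, carrying through any trailing n's.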